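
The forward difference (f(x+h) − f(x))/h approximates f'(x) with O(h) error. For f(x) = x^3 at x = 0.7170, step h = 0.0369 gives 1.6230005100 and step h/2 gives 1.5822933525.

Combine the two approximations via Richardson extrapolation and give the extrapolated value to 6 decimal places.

1.541586

With r = 1 the leading error scales as h^1, so the weight is 2^1 = 2.
Top: 2(1.5822933525) − (1.6230005100) = 1.5415861950
1.5415861950 ÷ 1 = 1.5415861950
Correction |R − A(h/2)| = 4.071e-02; gap |A(h/2) − A(h)| = 4.071e-02.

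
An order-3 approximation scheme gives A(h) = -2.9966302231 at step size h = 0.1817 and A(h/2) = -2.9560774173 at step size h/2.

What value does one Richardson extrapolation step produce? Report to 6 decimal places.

-2.950284

Order 3 gives 2^r = 8 and 2^r − 1 = 7.
Difference of the inputs: -2.9560774173 − (-2.9966302231) = 0.0405528058
Correction (A(h/2) − A(h))/(8 − 1) = 0.0405528058/7 = 0.0057932580
R = A(h/2) + (A(h/2) − A(h))/7 = -2.9560774173 + 0.0057932580 = -2.9502841593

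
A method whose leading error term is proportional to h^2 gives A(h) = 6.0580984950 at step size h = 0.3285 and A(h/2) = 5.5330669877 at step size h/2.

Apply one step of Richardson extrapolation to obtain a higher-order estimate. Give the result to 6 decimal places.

5.358056

The method has order 2: 2^2 = 4.
Weighted: 22.1322679508 − 6.0580984950 = 16.0741694558
Divide by 2^2 − 1 = 3.
(4·5.5330669877 − 6.0580984950)/(4 − 1) = 5.3580564853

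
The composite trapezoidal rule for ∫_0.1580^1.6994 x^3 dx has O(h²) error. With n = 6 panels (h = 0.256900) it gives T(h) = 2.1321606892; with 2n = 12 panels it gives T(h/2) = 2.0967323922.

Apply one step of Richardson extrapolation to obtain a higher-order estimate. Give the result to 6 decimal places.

With r = 2 the leading error scales as h^2, so the weight is 2^2 = 4.
A(h/2) − A(h) = 2.0967323922 − 2.1321606892 = -0.0354282970
Correction (A(h/2) − A(h))/(4 − 1) = (-0.0354282970)/3 = -0.0118094323
R = A(h/2) + (A(h/2) − A(h))/3 = 2.0967323922 − 0.0118094323 = 2.0849229599
Correction |R − A(h/2)| = 1.181e-02; gap |A(h/2) − A(h)| = 3.543e-02.

2.084923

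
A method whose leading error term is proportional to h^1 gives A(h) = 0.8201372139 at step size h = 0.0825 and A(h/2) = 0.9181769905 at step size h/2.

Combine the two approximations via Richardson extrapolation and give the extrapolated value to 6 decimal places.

1.016217

With r = 1 the leading error scales as h^1, so the weight is 2^1 = 2.
2^1·A(h/2) = 1.8363539810; minus A(h) gives 1.0162167671.
R = 1.0162167671/1 = 1.0162167671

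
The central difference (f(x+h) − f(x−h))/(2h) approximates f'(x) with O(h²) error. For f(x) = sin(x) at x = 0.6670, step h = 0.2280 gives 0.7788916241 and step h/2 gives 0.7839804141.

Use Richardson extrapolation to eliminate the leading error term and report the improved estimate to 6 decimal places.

Error is O(h^2); halving h shrinks it by 2^2 = 4.
2^2×A(h/2) = 3.1359216564; minus A(h) gives 2.3570300323.
Extrapolated: 2.3570300323 / 3 = 0.7856766774

0.785677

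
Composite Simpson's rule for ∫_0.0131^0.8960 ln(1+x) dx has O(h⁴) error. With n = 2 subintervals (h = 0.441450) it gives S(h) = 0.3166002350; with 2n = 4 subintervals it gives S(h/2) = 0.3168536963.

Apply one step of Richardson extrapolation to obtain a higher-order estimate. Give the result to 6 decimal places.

0.316871

Method order is 4; weight 2^4 = 16.
Difference of the inputs: 0.3168536963 − 0.3166002350 = 0.0002534613
Correction (A(h/2) − A(h))/(16 − 1) = 0.0002534613/15 = 0.0000168974
R = 0.3168536963 + 0.0000168974 = 0.3168705937
Gap between inputs: 2.535e-04; correction applied: +0.0000168974.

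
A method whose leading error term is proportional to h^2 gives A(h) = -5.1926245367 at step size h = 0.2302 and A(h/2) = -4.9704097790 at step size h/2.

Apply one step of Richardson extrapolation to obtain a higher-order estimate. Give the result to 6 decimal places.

-4.896338

The method has order 2: 2^2 = 4.
Difference of the inputs: -4.9704097790 − (-5.1926245367) = 0.2222147577
Correction (A(h/2) − A(h))/(4 − 1) = 0.2222147577/3 = 0.0740715859
R = A(h/2) + (A(h/2) − A(h))/3 = -4.9704097790 + 0.0740715859 = -4.8963381931
Gap between inputs: 2.222e-01; correction applied: +0.0740715859.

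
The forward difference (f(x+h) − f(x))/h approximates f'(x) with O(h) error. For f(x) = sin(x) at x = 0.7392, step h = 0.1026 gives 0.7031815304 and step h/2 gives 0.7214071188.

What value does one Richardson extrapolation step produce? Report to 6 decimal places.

0.739633

r = 1: numerator weight 2, denominator 1.
2^1×A(h/2) = 1.4428142376; minus A(h) gives 0.7396327072.
Denominator 2 − 1 = 1.
R = 0.7396327072/1 = 0.7396327072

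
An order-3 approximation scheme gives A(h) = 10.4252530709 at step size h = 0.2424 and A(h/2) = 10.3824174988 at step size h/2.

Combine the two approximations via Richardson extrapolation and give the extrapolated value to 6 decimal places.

10.376298

With r = 3 the leading error scales as h^3, so the weight is 2^3 = 8.
A(h/2) − A(h) = 10.3824174988 − 10.4252530709 = -0.0428355721
Divide by 2^3 − 1 = 7: (-0.0428355721)/7 = -0.0061193674
R = 10.3824174988 − 0.0061193674 = 10.3762981314
Shift from A(h/2): −0.0061193674.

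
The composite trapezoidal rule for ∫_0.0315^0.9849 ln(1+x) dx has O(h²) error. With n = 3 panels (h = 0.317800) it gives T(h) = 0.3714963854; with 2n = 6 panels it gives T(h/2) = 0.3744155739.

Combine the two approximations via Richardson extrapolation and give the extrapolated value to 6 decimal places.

Method order is 2; weight 2^2 = 4.
2^2*A(h/2) = 1.4976622956; minus A(h) gives 1.1261659102.
Divide by 2^2 − 1 = 3.
(4*0.3744155739 − 0.3714963854)/(4 − 1) = 0.3753886367
Gap between inputs: 2.919e-03; correction applied: +0.0009730628.

0.375389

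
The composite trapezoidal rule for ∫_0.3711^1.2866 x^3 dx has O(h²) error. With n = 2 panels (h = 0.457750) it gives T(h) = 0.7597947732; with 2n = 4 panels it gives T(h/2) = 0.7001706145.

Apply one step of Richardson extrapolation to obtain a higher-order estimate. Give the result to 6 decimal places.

Order 2 gives 2^r = 4 and 2^r − 1 = 3.
4*0.7001706145 = 2.8006824580; 2.8006824580 − 0.7597947732 = 2.0408876848
Denominator 4 − 1 = 3.
2.0408876848 ÷ 3 = 0.6802958949
Shift from A(h/2): −0.0198747196.

0.680296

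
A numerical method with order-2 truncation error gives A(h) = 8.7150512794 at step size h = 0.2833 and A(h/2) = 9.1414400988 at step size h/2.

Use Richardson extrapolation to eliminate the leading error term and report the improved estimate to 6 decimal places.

9.283570

Method order is 2; weight 2^2 = 4.
Weighted: 36.5657603952 − 8.7150512794 = 27.8507091158
Denominator 4 − 1 = 3.
(4 × 9.1414400988 − 8.7150512794)/(4 − 1) = 9.2835697053
Gap between inputs: 4.264e-01; correction applied: +0.1421296065.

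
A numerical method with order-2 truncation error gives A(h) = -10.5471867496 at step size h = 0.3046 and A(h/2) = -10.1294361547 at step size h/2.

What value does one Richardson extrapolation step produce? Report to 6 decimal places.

With r = 2 the leading error scales as h^2, so the weight is 2^2 = 4.
Top: 4(-10.1294361547) − (-10.5471867496) = -29.9705578692
(-29.9705578692) ÷ 3 = -9.9901859564
Shift from A(h/2): +0.1392501983.

-9.990186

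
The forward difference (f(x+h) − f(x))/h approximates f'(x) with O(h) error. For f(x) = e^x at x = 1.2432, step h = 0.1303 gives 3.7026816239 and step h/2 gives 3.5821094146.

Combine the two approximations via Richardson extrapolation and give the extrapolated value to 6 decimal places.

3.461537

Error is O(h^1); halving h shrinks it by 2^1 = 2.
Numerator 2 × A(h/2) − A(h) = 2 × 3.5821094146 − 3.7026816239 = 3.4615372053
R = 3.4615372053/1 = 3.4615372053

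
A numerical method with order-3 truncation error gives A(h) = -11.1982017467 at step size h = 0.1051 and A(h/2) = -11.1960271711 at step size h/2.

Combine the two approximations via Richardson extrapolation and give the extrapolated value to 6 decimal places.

r = 3, so 2^r = 8.
2^3 × A(h/2) = -89.5682173688; minus A(h) gives -78.3700156221.
Extrapolated: (-78.3700156221) / 7 = -11.1957165174
Shift from A(h/2): +0.0003106537.

-11.195717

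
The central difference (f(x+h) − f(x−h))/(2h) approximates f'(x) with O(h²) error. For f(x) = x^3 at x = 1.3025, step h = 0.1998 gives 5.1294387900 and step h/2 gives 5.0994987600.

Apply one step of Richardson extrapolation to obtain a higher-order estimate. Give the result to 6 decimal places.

5.089519

Error is O(h^2); halving h shrinks it by 2^2 = 4.
4 × 5.0994987600 = 20.3979950400; 20.3979950400 − 5.1294387900 = 15.2685562500
Extrapolated: 15.2685562500 / 3 = 5.0895187500
Shift from A(h/2): −0.0099800100.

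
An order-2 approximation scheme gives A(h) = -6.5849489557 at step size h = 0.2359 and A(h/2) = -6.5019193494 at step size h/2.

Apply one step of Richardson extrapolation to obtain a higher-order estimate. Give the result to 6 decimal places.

r = 2: numerator weight 4, denominator 3.
2^2·A(h/2) = -26.0076773976; minus A(h) gives -19.4227284419.
Divide by 2^2 − 1 = 3.
Result: -6.4742428140

-6.474243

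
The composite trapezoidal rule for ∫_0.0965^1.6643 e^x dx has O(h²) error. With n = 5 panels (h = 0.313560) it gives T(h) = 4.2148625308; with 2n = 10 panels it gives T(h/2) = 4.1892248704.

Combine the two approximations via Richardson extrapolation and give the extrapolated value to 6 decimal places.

4.180679

r = 2, so 2^r = 4.
4*4.1892248704 = 16.7568994816; 16.7568994816 − 4.2148625308 = 12.5420369508
Denominator 4 − 1 = 3.
Result: 4.1806789836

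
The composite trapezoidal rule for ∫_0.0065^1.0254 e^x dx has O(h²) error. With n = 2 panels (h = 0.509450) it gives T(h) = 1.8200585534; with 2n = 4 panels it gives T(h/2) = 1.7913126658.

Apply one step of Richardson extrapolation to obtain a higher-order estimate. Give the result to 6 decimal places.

Error is O(h^2); halving h shrinks it by 2^2 = 4.
4*1.7913126658 = 7.1652506632; 7.1652506632 − 1.8200585534 = 5.3451921098
Denominator 4 − 1 = 3.
5.3451921098 ÷ 3 = 1.7817307033
Gap between inputs: 2.875e-02; correction applied: −0.0095819625.

1.781731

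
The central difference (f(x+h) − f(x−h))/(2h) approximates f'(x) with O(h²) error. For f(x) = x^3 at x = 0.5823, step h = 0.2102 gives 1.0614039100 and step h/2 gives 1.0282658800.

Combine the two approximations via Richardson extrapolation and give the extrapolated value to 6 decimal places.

1.017220

Error is O(h^2); halving h shrinks it by 2^2 = 4.
2^2 × A(h/2) = 4.1130635200; minus A(h) gives 3.0516596100.
3.0516596100 ÷ 3 = 1.0172198700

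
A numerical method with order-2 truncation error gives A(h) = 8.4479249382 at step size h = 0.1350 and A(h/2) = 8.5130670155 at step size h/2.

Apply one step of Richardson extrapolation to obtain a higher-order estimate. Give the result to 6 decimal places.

8.534781

Order 2 gives 2^r = 4 and 2^r − 1 = 3.
Difference of the inputs: 8.5130670155 − 8.4479249382 = 0.0651420773
Correction (A(h/2) − A(h))/(4 − 1) = 0.0651420773/3 = 0.0217140258
R = 8.5130670155 + 0.0217140258 = 8.5347810413
Shift from A(h/2): +0.0217140258.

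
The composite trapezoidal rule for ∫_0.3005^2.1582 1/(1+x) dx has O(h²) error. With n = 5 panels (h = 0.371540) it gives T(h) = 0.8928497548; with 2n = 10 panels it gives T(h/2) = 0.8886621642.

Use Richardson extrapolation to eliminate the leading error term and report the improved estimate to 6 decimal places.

The method has order 2: 2^2 = 4.
2^2·A(h/2) = 3.5546486568; minus A(h) gives 2.6617989020.
Extrapolated: 2.6617989020 / 3 = 0.8872663007

0.887266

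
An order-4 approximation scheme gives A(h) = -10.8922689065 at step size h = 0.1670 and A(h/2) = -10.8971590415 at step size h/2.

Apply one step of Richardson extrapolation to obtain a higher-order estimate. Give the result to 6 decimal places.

-10.897485

Method order is 4; weight 2^4 = 16.
A(h/2) − A(h) = -10.8971590415 − (-10.8922689065) = -0.0048901350
Divide by 2^4 − 1 = 15: (-0.0048901350)/15 = -0.0003260090
R = A(h/2) + (A(h/2) − A(h))/15 = -10.8971590415 − 0.0003260090 = -10.8974850505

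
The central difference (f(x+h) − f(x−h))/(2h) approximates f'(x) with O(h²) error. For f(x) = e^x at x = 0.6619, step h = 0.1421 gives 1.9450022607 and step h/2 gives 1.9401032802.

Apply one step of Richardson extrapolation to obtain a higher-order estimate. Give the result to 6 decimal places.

Order 2 gives 2^r = 4 and 2^r − 1 = 3.
Difference of the inputs: 1.9401032802 − 1.9450022607 = -0.0048989805
Divide by 2^2 − 1 = 3: (-0.0048989805)/3 = -0.0016329935
R = 1.9401032802 − 0.0016329935 = 1.9384702867

1.938470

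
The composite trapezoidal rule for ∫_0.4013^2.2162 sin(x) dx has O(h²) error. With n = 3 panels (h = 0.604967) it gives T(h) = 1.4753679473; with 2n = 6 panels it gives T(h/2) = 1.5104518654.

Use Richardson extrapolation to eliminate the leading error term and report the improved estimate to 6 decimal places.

1.522147

Leading term ∝ h^2; use weight 4 = 2^2.
Numerator 4 × A(h/2) − A(h) = 4 × 1.5104518654 − 1.4753679473 = 4.5664395143
Extrapolated: 4.5664395143 / 3 = 1.5221465048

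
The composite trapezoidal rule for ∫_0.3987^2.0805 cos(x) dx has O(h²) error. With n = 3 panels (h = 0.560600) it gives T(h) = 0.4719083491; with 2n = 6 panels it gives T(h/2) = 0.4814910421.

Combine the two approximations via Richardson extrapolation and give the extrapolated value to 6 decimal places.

0.484685

The method has order 2: 2^2 = 4.
Weighted: 1.9259641684 − 0.4719083491 = 1.4540558193
Divide by 2^2 − 1 = 3.
So the Richardson estimate is 0.4846852731.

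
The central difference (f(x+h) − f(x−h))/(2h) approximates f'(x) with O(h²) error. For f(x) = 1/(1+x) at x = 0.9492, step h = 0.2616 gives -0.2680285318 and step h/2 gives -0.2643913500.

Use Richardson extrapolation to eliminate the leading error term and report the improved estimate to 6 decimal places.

Error is O(h^2); halving h shrinks it by 2^2 = 4.
4·(-0.2643913500) = -1.0575654000; subtract (-0.2680285318) → -0.7895368682
R = (-0.7895368682)/3 = -0.2631789561
Correction |R − A(h/2)| = 1.212e-03; gap |A(h/2) − A(h)| = 3.637e-03.

-0.263179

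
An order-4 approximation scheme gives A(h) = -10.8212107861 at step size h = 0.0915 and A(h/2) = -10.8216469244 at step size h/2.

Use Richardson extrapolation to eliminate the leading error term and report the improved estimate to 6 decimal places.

-10.821676

The method has order 4: 2^4 = 16.
16*(-10.8216469244) − (-10.8212107861) = -162.3251400043
Divide by 2^4 − 1 = 15.
R = (-162.3251400043)/15 = -10.8216760003
Shift from A(h/2): −0.0000290759.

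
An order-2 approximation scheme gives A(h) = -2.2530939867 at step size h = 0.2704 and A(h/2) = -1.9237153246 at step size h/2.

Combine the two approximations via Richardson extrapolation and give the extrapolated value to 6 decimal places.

-1.813922

With r = 2 the leading error scales as h^2, so the weight is 2^2 = 4.
Top: 4(-1.9237153246) − (-2.2530939867) = -5.4417673117
R = (-5.4417673117)/3 = -1.8139224372
Gap between inputs: 3.294e-01; correction applied: +0.1097928874.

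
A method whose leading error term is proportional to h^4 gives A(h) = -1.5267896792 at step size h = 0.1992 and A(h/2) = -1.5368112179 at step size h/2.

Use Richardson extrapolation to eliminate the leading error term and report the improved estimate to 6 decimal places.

-1.537479

With r = 4 the leading error scales as h^4, so the weight is 2^4 = 16.
16·(-1.5368112179) = -24.5889794864; subtract (-1.5267896792) → -23.0621898072
(-23.0621898072) ÷ 15 = -1.5374793205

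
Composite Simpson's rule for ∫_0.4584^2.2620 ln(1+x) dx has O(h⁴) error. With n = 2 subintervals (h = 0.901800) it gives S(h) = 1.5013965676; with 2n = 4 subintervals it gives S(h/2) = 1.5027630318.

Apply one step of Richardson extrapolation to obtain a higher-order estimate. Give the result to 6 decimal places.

1.502854

Order 4 gives 2^r = 16 and 2^r − 1 = 15.
Top: 16(1.5027630318) − (1.5013965676) = 22.5428119412
(16*1.5027630318 − 1.5013965676)/(16 − 1) = 1.5028541294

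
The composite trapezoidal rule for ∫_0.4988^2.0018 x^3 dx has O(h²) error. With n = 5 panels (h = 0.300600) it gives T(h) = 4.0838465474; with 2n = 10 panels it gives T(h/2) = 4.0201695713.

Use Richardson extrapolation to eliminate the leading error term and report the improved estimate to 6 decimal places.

With r = 2 the leading error scales as h^2, so the weight is 2^2 = 4.
A(h/2) − A(h) = 4.0201695713 − 4.0838465474 = -0.0636769761
Correction (A(h/2) − A(h))/(4 − 1) = (-0.0636769761)/3 = -0.0212256587
R = 4.0201695713 − 0.0212256587 = 3.9989439126
Gap between inputs: 6.368e-02; correction applied: −0.0212256587.

3.998944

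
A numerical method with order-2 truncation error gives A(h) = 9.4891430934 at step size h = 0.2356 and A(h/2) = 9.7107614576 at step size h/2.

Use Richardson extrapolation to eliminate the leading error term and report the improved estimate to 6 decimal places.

9.784634

r = 2: numerator weight 4, denominator 3.
2^2·A(h/2) = 38.8430458304; minus A(h) gives 29.3539027370.
Divide by 2^2 − 1 = 3.
Extrapolated: 29.3539027370 / 3 = 9.7846342457
Shift from A(h/2): +0.0738727881.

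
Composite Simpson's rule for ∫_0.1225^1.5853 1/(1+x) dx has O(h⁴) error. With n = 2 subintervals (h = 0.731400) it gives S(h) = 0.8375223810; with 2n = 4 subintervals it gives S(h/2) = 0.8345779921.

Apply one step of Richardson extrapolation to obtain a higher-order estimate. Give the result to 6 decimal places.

0.834382

With r = 4 the leading error scales as h^4, so the weight is 2^4 = 16.
16·0.8345779921 = 13.3532478736; 13.3532478736 − 0.8375223810 = 12.5157254926
Extrapolated: 12.5157254926 / 15 = 0.8343816995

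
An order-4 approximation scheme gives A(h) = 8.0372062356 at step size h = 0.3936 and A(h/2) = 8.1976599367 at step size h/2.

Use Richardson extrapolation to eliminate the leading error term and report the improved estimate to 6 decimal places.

8.208357

r = 4: numerator weight 16, denominator 15.
Top: 16(8.1976599367) − (8.0372062356) = 123.1253527516
Extrapolated: 123.1253527516 / 15 = 8.2083568501
Shift from A(h/2): +0.0106969134.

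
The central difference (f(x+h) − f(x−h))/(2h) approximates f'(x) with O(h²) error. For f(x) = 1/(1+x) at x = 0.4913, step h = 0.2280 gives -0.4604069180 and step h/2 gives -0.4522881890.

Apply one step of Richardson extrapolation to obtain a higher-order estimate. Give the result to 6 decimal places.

-0.449582

Leading term ∝ h^2; use weight 4 = 2^2.
Top: 4(-0.4522881890) − (-0.4604069180) = -1.3487458380
Extrapolated: (-1.3487458380) / 3 = -0.4495819460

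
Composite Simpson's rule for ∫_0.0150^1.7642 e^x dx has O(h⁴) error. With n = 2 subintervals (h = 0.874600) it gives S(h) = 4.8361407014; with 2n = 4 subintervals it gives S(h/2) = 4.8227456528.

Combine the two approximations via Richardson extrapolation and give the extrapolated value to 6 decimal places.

Order 4 gives 2^r = 16 and 2^r − 1 = 15.
16·4.8227456528 = 77.1639304448; 77.1639304448 − 4.8361407014 = 72.3277897434
Extrapolated: 72.3277897434 / 15 = 4.8218526496

4.821853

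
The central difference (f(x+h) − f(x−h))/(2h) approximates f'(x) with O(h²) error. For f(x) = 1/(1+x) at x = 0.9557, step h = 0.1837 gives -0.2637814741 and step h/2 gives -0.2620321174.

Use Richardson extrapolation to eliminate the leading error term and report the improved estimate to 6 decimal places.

-0.261449

r = 2, so 2^r = 4.
A(h/2) − A(h) = -0.2620321174 − (-0.2637814741) = 0.0017493567
Divide by 2^2 − 1 = 3: 0.0017493567/3 = 0.0005831189
R = -0.2620321174 + 0.0005831189 = -0.2614489985
Gap between inputs: 1.749e-03; correction applied: +0.0005831189.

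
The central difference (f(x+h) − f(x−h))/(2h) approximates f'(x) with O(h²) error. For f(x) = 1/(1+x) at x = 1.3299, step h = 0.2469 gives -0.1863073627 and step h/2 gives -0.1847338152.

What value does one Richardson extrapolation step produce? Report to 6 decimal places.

With r = 2 the leading error scales as h^2, so the weight is 2^2 = 4.
4 × (-0.1847338152) = -0.7389352608; subtract (-0.1863073627) → -0.5526278981
Denominator 4 − 1 = 3.
R = (-0.5526278981)/3 = -0.1842092994
Correction |R − A(h/2)| = 5.245e-04; gap |A(h/2) − A(h)| = 1.574e-03.

-0.184209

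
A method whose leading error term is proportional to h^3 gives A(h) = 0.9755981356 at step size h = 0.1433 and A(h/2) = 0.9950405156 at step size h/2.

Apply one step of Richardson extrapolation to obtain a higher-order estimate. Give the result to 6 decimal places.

Order 3 gives 2^r = 8 and 2^r − 1 = 7.
Weighted: 7.9603241248 − 0.9755981356 = 6.9847259892
6.9847259892 ÷ 7 = 0.9978179985

0.997818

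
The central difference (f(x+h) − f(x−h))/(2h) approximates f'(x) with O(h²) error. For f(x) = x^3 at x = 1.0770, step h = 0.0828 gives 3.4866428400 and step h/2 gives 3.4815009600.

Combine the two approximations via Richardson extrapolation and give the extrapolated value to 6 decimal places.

With r = 2 the leading error scales as h^2, so the weight is 2^2 = 4.
A(h/2) − A(h) = 3.4815009600 − 3.4866428400 = -0.0051418800
Correction (A(h/2) − A(h))/(4 − 1) = (-0.0051418800)/3 = -0.0017139600
R = A(h/2) + (A(h/2) − A(h))/3 = 3.4815009600 − 0.0017139600 = 3.4797870000
Correction |R − A(h/2)| = 1.714e-03; gap |A(h/2) − A(h)| = 5.142e-03.

3.479787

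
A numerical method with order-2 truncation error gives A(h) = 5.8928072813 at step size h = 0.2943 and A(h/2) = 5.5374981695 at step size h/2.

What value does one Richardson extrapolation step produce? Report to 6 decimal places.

r = 2: numerator weight 4, denominator 3.
2^2*A(h/2) = 22.1499926780; minus A(h) gives 16.2571853967.
16.2571853967 ÷ 3 = 5.4190617989
Gap between inputs: 3.553e-01; correction applied: −0.1184363706.

5.419062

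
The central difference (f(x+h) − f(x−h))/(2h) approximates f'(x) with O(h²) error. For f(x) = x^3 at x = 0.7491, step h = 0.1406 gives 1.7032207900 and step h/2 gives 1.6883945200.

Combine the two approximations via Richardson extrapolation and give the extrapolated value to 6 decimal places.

r = 2: numerator weight 4, denominator 3.
4*1.6883945200 − 1.7032207900 = 5.0503572900
Divide by 2^2 − 1 = 3.
So the Richardson estimate is 1.6834524300.

1.683452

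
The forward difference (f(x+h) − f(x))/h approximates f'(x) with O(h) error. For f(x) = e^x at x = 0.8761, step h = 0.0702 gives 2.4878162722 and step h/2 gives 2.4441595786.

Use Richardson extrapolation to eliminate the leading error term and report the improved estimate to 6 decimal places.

2.400503

The method has order 1: 2^1 = 2.
2·2.4441595786 = 4.8883191572; 4.8883191572 − 2.4878162722 = 2.4005028850
R = 2.4005028850/1 = 2.4005028850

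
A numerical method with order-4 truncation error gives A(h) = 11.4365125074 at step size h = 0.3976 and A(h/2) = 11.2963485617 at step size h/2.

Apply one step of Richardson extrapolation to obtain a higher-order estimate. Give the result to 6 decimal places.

With r = 4 the leading error scales as h^4, so the weight is 2^4 = 16.
2^4×A(h/2) = 180.7415769872; minus A(h) gives 169.3050644798.
Denominator 16 − 1 = 15.
Extrapolated: 169.3050644798 / 15 = 11.2870042987
Shift from A(h/2): −0.0093442630.

11.287004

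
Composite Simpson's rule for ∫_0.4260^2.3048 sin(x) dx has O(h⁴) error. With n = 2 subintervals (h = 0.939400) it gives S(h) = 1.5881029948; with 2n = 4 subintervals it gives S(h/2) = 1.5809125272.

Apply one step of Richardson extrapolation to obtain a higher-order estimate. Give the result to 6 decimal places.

r = 4, so 2^r = 16.
Top: 16(1.5809125272) − (1.5881029948) = 23.7064974404
Divide by 2^4 − 1 = 15.
23.7064974404 ÷ 15 = 1.5804331627
Gap between inputs: 7.190e-03; correction applied: −0.0004793645.

1.580433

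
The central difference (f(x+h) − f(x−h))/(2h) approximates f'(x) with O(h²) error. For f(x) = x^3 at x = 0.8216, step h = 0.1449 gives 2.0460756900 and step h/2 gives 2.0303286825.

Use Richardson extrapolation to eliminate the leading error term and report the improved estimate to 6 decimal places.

2.025080

Method order is 2; weight 2^2 = 4.
2^2*A(h/2) = 8.1213147300; minus A(h) gives 6.0752390400.
Divide by 2^2 − 1 = 3.
So the Richardson estimate is 2.0250796800.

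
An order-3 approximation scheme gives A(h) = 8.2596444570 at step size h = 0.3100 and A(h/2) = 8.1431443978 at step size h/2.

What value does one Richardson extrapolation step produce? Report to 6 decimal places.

The method has order 3: 2^3 = 8.
8·8.1431443978 = 65.1451551824; 65.1451551824 − 8.2596444570 = 56.8855107254
Divide by 2^3 − 1 = 7.
(8·8.1431443978 − 8.2596444570)/(8 − 1) = 8.1265015322

8.126502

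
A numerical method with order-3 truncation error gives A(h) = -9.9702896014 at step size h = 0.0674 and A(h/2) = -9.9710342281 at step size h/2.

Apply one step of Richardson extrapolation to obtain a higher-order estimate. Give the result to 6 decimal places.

-9.971141

r = 3: numerator weight 8, denominator 7.
8 × (-9.9710342281) = -79.7682738248; (-79.7682738248) − (-9.9702896014) = -69.7979842234
(-69.7979842234) ÷ 7 = -9.9711406033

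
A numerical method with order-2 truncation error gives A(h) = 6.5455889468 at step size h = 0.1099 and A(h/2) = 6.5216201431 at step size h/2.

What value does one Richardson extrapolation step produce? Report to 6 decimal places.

6.513631

r = 2: numerator weight 4, denominator 3.
Top: 4(6.5216201431) − (6.5455889468) = 19.5408916256
Divide by 2^2 − 1 = 3.
(4*6.5216201431 − 6.5455889468)/(4 − 1) = 6.5136305419
Correction |R − A(h/2)| = 7.990e-03; gap |A(h/2) − A(h)| = 2.397e-02.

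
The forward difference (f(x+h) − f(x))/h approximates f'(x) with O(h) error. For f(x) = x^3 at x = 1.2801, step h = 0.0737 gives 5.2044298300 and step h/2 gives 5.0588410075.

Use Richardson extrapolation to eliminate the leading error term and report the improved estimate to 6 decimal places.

4.913252

Method order is 1; weight 2^1 = 2.
Weighted: 10.1176820150 − 5.2044298300 = 4.9132521850
(2·5.0588410075 − 5.2044298300)/(2 − 1) = 4.9132521850
Correction |R − A(h/2)| = 1.456e-01; gap |A(h/2) − A(h)| = 1.456e-01.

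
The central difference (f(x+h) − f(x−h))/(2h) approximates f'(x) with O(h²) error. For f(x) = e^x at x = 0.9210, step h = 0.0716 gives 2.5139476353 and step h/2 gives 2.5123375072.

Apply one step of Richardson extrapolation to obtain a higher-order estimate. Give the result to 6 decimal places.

Order 2 gives 2^r = 4 and 2^r − 1 = 3.
4*2.5123375072 − 2.5139476353 = 7.5354023935
(4*2.5123375072 − 2.5139476353)/(4 − 1) = 2.5118007978

2.511801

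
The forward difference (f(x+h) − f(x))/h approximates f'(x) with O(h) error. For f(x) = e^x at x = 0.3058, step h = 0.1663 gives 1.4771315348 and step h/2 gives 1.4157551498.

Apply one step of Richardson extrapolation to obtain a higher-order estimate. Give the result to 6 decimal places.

1.354379

Leading term ∝ h^1; use weight 2 = 2^1.
2 × 1.4157551498 = 2.8315102996; 2.8315102996 − 1.4771315348 = 1.3543787648
Extrapolated: 1.3543787648 / 1 = 1.3543787648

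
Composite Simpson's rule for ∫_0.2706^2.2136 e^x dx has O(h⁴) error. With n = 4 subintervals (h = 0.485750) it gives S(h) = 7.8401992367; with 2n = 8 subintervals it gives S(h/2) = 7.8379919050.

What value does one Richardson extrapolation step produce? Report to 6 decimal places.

Order 4 gives 2^r = 16 and 2^r − 1 = 15.
Weighted: 125.4078704800 − 7.8401992367 = 117.5676712433
Denominator 16 − 1 = 15.
So the Richardson estimate is 7.8378447496.
Correction |R − A(h/2)| = 1.472e-04; gap |A(h/2) − A(h)| = 2.207e-03.

7.837845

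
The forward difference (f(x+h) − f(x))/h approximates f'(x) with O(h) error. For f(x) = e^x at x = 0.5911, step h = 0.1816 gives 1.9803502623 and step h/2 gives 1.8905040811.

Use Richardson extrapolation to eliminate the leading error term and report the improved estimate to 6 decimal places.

Leading term ∝ h^1; use weight 2 = 2^1.
2·1.8905040811 = 3.7810081622; subtract 1.9803502623 → 1.8006578999
Denominator 2 − 1 = 1.
1.8006578999 ÷ 1 = 1.8006578999

1.800658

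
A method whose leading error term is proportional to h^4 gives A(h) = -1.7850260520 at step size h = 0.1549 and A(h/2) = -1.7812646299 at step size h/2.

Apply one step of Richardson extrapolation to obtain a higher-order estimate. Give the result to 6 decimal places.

The method has order 4: 2^4 = 16.
Difference of the inputs: -1.7812646299 − (-1.7850260520) = 0.0037614221
Correction (A(h/2) − A(h))/(16 − 1) = 0.0037614221/15 = 0.0002507615
R = A(h/2) + (A(h/2) − A(h))/15 = -1.7812646299 + 0.0002507615 = -1.7810138684

-1.781014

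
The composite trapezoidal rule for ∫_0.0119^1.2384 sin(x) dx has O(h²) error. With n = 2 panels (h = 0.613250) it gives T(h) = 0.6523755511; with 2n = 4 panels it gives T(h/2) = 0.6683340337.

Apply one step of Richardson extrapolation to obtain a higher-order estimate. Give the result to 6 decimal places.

0.673654

r = 2: numerator weight 4, denominator 3.
2^2 × A(h/2) = 2.6733361348; minus A(h) gives 2.0209605837.
Extrapolated: 2.0209605837 / 3 = 0.6736535279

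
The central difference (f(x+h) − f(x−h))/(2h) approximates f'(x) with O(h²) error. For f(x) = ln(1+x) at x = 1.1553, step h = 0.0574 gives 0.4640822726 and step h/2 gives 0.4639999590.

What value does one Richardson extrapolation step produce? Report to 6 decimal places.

0.463973

With r = 2 the leading error scales as h^2, so the weight is 2^2 = 4.
Top: 4(0.4639999590) − (0.4640822726) = 1.3919175634
1.3919175634 ÷ 3 = 0.4639725211
Correction |R − A(h/2)| = 2.744e-05; gap |A(h/2) − A(h)| = 8.231e-05.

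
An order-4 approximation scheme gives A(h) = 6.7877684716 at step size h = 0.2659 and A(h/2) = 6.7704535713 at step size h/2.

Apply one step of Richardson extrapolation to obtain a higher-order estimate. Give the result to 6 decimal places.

6.769299

r = 4: numerator weight 16, denominator 15.
16*6.7704535713 − 6.7877684716 = 101.5394886692
101.5394886692 ÷ 15 = 6.7692992446
Shift from A(h/2): −0.0011543267.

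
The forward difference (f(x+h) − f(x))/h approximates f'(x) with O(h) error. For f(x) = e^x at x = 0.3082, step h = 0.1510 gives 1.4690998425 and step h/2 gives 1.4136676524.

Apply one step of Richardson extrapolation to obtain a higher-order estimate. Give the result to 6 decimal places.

1.358235

Order 1 gives 2^r = 2 and 2^r − 1 = 1.
2*1.4136676524 = 2.8273353048; subtract 1.4690998425 → 1.3582354623
Divide by 2^1 − 1 = 1.
Extrapolated: 1.3582354623 / 1 = 1.3582354623
Gap between inputs: 5.543e-02; correction applied: −0.0554321901.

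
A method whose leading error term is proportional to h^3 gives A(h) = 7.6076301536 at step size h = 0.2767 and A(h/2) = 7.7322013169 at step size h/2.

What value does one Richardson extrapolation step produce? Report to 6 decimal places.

The method has order 3: 2^3 = 8.
Weighted: 61.8576105352 − 7.6076301536 = 54.2499803816
Divide by 2^3 − 1 = 7.
So the Richardson estimate is 7.7499971974.
Shift from A(h/2): +0.0177958805.

7.749997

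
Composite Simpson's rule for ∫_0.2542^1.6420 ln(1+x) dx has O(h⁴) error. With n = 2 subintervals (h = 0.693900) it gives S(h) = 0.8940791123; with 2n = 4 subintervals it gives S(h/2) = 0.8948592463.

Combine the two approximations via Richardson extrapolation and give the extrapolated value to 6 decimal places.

0.894911

Error is O(h^4); halving h shrinks it by 2^4 = 16.
2^4×A(h/2) = 14.3177479408; minus A(h) gives 13.4236688285.
Divide by 2^4 − 1 = 15.
R = 13.4236688285/15 = 0.8949112552
Gap between inputs: 7.801e-04; correction applied: +0.0000520089.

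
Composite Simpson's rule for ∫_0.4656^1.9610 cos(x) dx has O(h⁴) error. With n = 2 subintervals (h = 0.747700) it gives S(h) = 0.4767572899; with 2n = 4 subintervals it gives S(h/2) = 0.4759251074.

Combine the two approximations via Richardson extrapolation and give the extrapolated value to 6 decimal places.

0.475870

With r = 4 the leading error scales as h^4, so the weight is 2^4 = 16.
16×0.4759251074 = 7.6148017184; subtract 0.4767572899 → 7.1380444285
Extrapolated: 7.1380444285 / 15 = 0.4758696286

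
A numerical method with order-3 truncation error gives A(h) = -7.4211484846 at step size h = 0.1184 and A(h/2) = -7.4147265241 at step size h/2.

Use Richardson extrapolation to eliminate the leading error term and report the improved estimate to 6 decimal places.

r = 3, so 2^r = 8.
A(h/2) − A(h) = -7.4147265241 − (-7.4211484846) = 0.0064219605
Correction (A(h/2) − A(h))/(8 − 1) = 0.0064219605/7 = 0.0009174229
R = -7.4147265241 + 0.0009174229 = -7.4138091012
Correction |R − A(h/2)| = 9.174e-04; gap |A(h/2) − A(h)| = 6.422e-03.

-7.413809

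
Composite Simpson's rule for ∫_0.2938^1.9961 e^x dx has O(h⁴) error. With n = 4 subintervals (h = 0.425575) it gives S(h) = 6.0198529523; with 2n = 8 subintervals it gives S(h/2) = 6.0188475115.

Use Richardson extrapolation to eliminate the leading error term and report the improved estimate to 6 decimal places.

Method order is 4; weight 2^4 = 16.
Difference of the inputs: 6.0188475115 − 6.0198529523 = -0.0010054408
Divide by 2^4 − 1 = 15: (-0.0010054408)/15 = -0.0000670294
R = A(h/2) + (A(h/2) − A(h))/15 = 6.0188475115 − 0.0000670294 = 6.0187804821
Shift from A(h/2): −0.0000670294.

6.018780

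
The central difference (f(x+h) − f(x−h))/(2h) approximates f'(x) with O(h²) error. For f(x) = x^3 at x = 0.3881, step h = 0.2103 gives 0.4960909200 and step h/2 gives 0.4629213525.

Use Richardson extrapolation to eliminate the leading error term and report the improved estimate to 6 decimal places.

0.451865

r = 2: numerator weight 4, denominator 3.
2^2 × A(h/2) = 1.8516854100; minus A(h) gives 1.3555944900.
Denominator 4 − 1 = 3.
So the Richardson estimate is 0.4518648300.
Shift from A(h/2): −0.0110565225.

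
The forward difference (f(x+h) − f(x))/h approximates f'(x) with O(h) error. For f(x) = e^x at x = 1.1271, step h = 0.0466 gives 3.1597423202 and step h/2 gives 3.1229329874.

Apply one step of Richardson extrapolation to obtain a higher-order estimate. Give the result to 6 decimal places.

r = 1: numerator weight 2, denominator 1.
2×3.1229329874 = 6.2458659748; subtract 3.1597423202 → 3.0861236546
Denominator 2 − 1 = 1.
Extrapolated: 3.0861236546 / 1 = 3.0861236546
Correction |R − A(h/2)| = 3.681e-02; gap |A(h/2) − A(h)| = 3.681e-02.

3.086124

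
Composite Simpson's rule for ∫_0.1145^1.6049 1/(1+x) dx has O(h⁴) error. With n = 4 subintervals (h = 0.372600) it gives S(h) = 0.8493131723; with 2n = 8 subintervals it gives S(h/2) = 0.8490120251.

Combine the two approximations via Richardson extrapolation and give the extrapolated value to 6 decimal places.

Leading term ∝ h^4; use weight 16 = 2^4.
Difference of the inputs: 0.8490120251 − 0.8493131723 = -0.0003011472
Correction (A(h/2) − A(h))/(16 − 1) = (-0.0003011472)/15 = -0.0000200765
R = A(h/2) + (A(h/2) − A(h))/15 = 0.8490120251 − 0.0000200765 = 0.8489919486

0.848992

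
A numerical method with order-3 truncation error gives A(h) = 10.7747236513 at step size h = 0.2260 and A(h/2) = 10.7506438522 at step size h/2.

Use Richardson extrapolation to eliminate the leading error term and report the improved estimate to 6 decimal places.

With r = 3 the leading error scales as h^3, so the weight is 2^3 = 8.
Top: 8(10.7506438522) − (10.7747236513) = 75.2304271663
75.2304271663 ÷ 7 = 10.7472038809

10.747204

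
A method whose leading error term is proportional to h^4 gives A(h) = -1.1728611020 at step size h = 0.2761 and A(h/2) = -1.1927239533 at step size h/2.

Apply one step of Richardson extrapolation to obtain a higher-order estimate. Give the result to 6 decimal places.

The method has order 4: 2^4 = 16.
Weighted: (-19.0835832528) − (-1.1728611020) = -17.9107221508
(16×(-1.1927239533) − (-1.1728611020))/(16 − 1) = -1.1940481434

-1.194048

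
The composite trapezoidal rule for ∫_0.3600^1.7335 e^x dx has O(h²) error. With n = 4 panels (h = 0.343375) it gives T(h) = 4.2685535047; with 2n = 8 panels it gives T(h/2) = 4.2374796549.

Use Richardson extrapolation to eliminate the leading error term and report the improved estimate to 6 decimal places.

Leading term ∝ h^2; use weight 4 = 2^2.
4*4.2374796549 = 16.9499186196; subtract 4.2685535047 → 12.6813651149
Denominator 4 − 1 = 3.
Extrapolated: 12.6813651149 / 3 = 4.2271217050
Gap between inputs: 3.107e-02; correction applied: −0.0103579499.

4.227122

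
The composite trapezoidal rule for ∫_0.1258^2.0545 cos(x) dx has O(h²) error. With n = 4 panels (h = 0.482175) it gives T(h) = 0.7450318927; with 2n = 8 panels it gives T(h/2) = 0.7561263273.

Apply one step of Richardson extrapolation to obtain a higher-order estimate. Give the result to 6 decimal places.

0.759824

With r = 2 the leading error scales as h^2, so the weight is 2^2 = 4.
4×0.7561263273 = 3.0245053092; 3.0245053092 − 0.7450318927 = 2.2794734165
Extrapolated: 2.2794734165 / 3 = 0.7598244722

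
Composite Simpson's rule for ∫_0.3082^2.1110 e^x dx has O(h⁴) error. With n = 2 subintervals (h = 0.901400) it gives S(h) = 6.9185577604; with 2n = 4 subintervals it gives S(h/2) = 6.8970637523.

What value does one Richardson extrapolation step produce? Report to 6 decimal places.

r = 4, so 2^r = 16.
Weighted: 110.3530200368 − 6.9185577604 = 103.4344622764
R = 103.4344622764/15 = 6.8956308184

6.895631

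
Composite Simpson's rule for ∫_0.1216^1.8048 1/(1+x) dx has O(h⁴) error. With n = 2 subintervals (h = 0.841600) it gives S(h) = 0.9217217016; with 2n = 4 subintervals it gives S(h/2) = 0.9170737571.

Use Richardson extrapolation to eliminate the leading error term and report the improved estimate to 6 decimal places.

The method has order 4: 2^4 = 16.
2^4×A(h/2) = 14.6731801136; minus A(h) gives 13.7514584120.
(16×0.9170737571 − 0.9217217016)/(16 − 1) = 0.9167638941
Shift from A(h/2): −0.0003098630.

0.916764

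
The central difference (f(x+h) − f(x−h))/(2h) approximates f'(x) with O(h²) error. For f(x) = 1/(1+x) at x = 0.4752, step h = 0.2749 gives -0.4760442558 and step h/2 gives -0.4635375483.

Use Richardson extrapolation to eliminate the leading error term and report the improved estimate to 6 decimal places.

-0.459369

With r = 2 the leading error scales as h^2, so the weight is 2^2 = 4.
4×(-0.4635375483) = -1.8541501932; subtract (-0.4760442558) → -1.3781059374
Divide by 2^2 − 1 = 3.
(-1.3781059374) ÷ 3 = -0.4593686458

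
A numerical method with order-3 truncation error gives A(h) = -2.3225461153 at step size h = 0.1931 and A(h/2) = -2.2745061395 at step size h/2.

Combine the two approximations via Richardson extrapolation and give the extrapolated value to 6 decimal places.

r = 3, so 2^r = 8.
Numerator 8×A(h/2) − A(h) = 8×(-2.2745061395) − (-2.3225461153) = -15.8735030007
Denominator 8 − 1 = 7.
Result: -2.2676432858
Shift from A(h/2): +0.0068628537.

-2.267643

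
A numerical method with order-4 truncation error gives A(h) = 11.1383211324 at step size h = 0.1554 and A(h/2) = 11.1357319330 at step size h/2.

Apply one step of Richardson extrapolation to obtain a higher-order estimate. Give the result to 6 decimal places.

With r = 4 the leading error scales as h^4, so the weight is 2^4 = 16.
A(h/2) − A(h) = 11.1357319330 − 11.1383211324 = -0.0025891994
Divide by 2^4 − 1 = 15: (-0.0025891994)/15 = -0.0001726133
R = A(h/2) + (A(h/2) − A(h))/15 = 11.1357319330 − 0.0001726133 = 11.1355593197
Shift from A(h/2): −0.0001726133.

11.135559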